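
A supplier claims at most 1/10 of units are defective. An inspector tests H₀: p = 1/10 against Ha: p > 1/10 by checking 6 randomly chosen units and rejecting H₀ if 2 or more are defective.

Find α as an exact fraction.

22853/200000

α = P(reject H₀ | H₀ true) = P(Y ≥ 2 | p = 1/10), Y ~ Binomial(6, 1/10).
Via the complement, α = 1 − Σ_{j=0}^{1} C(6,j)(1/10)^j(9/10)^{6-j} = 22853/200000.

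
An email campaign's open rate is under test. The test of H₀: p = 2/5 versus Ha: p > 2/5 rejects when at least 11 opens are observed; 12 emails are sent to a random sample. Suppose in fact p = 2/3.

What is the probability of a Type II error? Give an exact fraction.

502769/531441

A Type II error is failing to reject when Ha holds: with p = 2/3, β = P(S ≤ 10).
Adding the binomial probabilities P(S=0)+…+P(S=10) at p = 2/3 gives 502769/531441.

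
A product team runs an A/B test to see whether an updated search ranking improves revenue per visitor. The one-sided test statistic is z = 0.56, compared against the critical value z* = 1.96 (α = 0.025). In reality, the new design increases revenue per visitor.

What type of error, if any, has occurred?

Type II error

The conventional null hypothesis is that the new design has no effect on revenue per visitor.
Since z = 0.56 ≤ z* = 1.96, H₀ is not rejected.
H₀ is false (actually the new design increases revenue per visitor).
Failing to reject a false H₀ is a Type II error.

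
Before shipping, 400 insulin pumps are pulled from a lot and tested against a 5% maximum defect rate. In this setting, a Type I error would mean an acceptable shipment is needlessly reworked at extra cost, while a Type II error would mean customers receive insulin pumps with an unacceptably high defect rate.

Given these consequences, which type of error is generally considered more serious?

Type II error

The Type II consequence (customers receive insulin pumps with an unacceptably high defect rate) is more severe than the Type I consequence (an acceptable shipment is needlessly reworked at extra cost).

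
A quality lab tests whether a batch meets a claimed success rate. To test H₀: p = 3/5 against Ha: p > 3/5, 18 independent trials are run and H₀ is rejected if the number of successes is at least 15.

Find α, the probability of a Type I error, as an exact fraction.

25010144901/762939453125

The Type I error probability is α = P(Y ≥ 15) computed under H₀, where Y ~ Binomial(18, 3/5).
Adding the binomial terms for j = 15 through 18 with p = 3/5 yields 25010144901/762939453125.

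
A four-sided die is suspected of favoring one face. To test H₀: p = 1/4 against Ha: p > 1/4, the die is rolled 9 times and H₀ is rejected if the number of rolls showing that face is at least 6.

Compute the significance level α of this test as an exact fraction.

Under H₀, X ~ Binomial(9, 1/4), and α = P(X ≥ 6).
Summing C(9,j)(1/4)^j(3/4)^{9−j} for j = 6,…,9 gives 655/65536.

655/65536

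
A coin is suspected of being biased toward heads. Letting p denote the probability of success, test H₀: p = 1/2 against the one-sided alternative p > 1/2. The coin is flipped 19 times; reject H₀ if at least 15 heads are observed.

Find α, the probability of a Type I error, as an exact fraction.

1259/131072

The Type I error probability is α = P(Y ≥ 15) computed under H₀, where Y ~ Binomial(19, 1/2).
Summing the upper tail: (3876 + 969 + 171 + 19 + 1) / 2^19 = 5036/524288 = 1259/131072.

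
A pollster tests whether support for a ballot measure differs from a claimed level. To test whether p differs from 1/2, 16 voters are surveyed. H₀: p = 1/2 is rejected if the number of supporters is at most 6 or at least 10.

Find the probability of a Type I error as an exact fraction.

Under H₀, K ~ Binomial(16, 1/2); α is the probability of landing in either tail, P(K ≤ 6) + P(K ≥ 10).
Each tail has probability (1 + 16 + 120 + 560 + 1820 + 4368 + 8008)/65536; doubling gives α = 29786/65536 = 14893/32768.

14893/32768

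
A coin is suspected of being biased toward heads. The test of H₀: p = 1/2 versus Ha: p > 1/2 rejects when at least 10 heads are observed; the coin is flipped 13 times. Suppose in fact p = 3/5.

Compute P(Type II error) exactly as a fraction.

202983472/244140625

A Type II error is failing to reject when Ha holds: with p = 3/5, β = P(K ≤ 9).
Equivalently, β = 1 − P(K ≥ 10) = 202983472/244140625.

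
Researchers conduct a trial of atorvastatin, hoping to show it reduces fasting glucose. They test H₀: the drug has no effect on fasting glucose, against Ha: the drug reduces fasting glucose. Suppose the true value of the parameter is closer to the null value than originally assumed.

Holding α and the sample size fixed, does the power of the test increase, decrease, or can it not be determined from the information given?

A smaller departure from H₀ means the test statistic under Ha is distributed closer to where it would be under H₀; rejection becomes less likely.
Since power = 1 − β and β increases, power decreases.

It decreases.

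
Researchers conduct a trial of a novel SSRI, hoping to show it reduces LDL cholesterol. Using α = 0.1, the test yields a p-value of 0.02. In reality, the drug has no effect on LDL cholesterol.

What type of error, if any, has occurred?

The conventional null hypothesis is that the drug has no effect on LDL cholesterol.
Since p = 0.02 < α = 0.1, H₀ is rejected.
H₀ is true (actually the drug has no effect on LDL cholesterol).
Rejecting a true H₀ is a Type I error.

Type I error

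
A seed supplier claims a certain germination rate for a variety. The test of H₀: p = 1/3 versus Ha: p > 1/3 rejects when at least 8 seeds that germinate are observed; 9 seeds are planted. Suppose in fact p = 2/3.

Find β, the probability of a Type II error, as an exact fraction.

β = P(fail to reject H₀ | Ha true) = P(K ≤ 7 | p = 2/3), K ~ Binomial(9, 2/3).
Adding the binomial probabilities P(K=0)+…+P(K=7) at p = 2/3 gives 16867/19683.

16867/19683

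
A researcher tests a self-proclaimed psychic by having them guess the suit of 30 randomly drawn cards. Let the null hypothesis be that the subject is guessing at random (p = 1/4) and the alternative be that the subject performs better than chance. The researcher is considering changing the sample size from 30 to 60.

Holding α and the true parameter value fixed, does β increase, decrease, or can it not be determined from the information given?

It decreases.

Increasing n separates the H₀ and Ha sampling distributions, so under Ha fewer outcomes land in the acceptance region.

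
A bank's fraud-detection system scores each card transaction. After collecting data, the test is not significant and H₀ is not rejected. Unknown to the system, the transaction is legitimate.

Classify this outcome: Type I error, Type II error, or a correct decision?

The conventional null hypothesis here is that the transaction is legitimate.
The test retained a true H₀ — the decision matches the true state.

No error — this is a correct decision.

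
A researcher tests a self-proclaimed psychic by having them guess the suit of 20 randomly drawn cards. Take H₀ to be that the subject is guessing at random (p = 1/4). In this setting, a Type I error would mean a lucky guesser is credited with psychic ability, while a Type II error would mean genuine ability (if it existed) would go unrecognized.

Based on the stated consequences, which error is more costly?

The Type I consequence (a lucky guesser is credited with psychic ability) is more severe than the Type II consequence (genuine ability (if it existed) would go unrecognized).

Type I error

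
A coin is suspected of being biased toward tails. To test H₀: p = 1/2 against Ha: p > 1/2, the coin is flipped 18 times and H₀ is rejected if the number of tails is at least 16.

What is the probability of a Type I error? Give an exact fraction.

Under H₀, X ~ Binomial(18, 1/2), and α = P(X ≥ 16).
Summing the upper tail: (153 + 18 + 1) / 2^18 = 172/262144 = 43/65536.

43/65536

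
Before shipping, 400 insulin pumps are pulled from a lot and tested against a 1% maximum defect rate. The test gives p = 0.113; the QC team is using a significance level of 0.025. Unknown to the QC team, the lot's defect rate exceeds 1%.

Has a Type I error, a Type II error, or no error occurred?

Type II error

The conventional null hypothesis is that the lot's defect rate is 1% (within specification).
Since p = 0.113 ≥ α = 0.025, H₀ is not rejected.
H₀ is false (actually the lot's defect rate exceeds 1%).
Failing to reject a false H₀ is a Type II error.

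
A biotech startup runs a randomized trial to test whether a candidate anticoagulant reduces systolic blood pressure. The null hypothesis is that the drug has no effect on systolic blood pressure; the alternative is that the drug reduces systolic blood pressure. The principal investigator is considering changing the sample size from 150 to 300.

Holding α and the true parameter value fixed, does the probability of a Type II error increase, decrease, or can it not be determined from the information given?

It decreases.

Increasing n separates the H₀ and Ha sampling distributions, so under Ha fewer outcomes land in the acceptance region.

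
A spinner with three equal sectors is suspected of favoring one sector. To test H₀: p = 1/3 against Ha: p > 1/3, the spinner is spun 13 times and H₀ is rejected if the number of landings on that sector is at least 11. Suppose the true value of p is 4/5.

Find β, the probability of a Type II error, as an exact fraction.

A Type II error is failing to reject when Ha holds: with p = 4/5, β = P(X ≤ 10).
Equivalently, β = 1 − P(X ≥ 11) = 608334741/1220703125.

608334741/1220703125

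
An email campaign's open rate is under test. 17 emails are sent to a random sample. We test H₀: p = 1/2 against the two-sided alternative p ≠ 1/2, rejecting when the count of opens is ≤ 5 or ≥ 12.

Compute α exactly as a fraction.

4701/32768

The significance level is the null-hypothesis probability of the rejection region {≤5} ∪ {≥12}.
The two tails are symmetric, so α = 2·(1 + 17 + 136 + 680 + 2380 + 6188)/2^17 = 18804/131072 = 4701/32768.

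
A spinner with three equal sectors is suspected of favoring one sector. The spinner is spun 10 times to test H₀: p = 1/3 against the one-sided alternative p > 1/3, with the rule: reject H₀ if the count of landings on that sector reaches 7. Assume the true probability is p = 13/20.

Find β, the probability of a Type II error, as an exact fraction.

1244602838129/2560000000000

Under the alternative p = 13/20, K ~ Binomial(10, 13/20); β is the probability the test does not reject, P(K < 7).
Adding the binomial probabilities P(K=0)+…+P(K=6) at p = 13/20 gives 1244602838129/2560000000000.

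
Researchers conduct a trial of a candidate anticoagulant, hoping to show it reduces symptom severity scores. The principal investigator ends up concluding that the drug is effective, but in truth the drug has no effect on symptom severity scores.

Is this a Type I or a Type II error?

The null hypothesis here is that the drug has no effect on symptom severity scores.
'Concluding that the drug is effective' corresponds to rejecting H₀.
H₀ was rejected but H₀ is true — a Type I error (false positive).

Type I error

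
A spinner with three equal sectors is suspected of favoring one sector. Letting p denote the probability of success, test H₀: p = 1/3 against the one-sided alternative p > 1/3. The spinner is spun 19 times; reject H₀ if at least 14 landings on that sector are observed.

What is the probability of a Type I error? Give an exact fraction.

Under H₀, K ~ Binomial(19, 1/3), and α = P(K ≥ 14).
Summing C(19,j)(1/3)^j(2/3)^{19−j} for j = 14,…,19 gives 147529/387420489.

147529/387420489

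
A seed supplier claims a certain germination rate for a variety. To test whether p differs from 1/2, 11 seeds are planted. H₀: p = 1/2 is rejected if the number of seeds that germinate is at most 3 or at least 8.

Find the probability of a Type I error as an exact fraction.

α = P(Y ≤ 3 or Y ≥ 8 | p = 1/2), Y ~ Binomial(11, 1/2).
By symmetry, α = 2·P(Y ≤ 3) = 2·(1 + 11 + 55 + 165)/2048 = 464/2048 = 29/128.

29/128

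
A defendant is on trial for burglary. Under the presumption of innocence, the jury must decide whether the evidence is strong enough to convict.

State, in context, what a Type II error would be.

With the conventional null hypothesis that the defendant is innocent:
A Type II error is failing to reject H₀ when H₀ is false.
Here that means acquitting the defendant when actually the defendant is guilty.

A Type II error would mean concluding that the defendant is innocent (or at least failing to establish that the defendant is guilty) when in fact the defendant is guilty.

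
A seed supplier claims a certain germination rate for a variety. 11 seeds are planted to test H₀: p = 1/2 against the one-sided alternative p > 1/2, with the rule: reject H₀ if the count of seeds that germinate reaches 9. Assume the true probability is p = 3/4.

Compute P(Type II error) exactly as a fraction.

2285053/4194304

Under the alternative p = 3/4, K ~ Binomial(11, 3/4); β is the probability the test does not reject, P(K < 9).
Summing C(11,j)·(3/4)^j·(1/4)^{11-j} for j = 0..8 gives 2285053/4194304.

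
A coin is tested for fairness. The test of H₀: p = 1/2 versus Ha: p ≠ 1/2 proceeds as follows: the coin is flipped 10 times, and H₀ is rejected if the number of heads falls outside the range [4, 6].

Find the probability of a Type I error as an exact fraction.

11/32

The significance level is the null-hypothesis probability of the rejection region {≤3} ∪ {≥7}.
By symmetry, α = 2·P(S ≤ 3) = 2·(1 + 10 + 45 + 120)/1024 = 352/1024 = 11/32.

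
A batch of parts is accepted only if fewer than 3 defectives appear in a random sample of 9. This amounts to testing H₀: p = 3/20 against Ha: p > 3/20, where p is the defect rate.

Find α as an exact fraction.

4507308909/32000000000

α = P(reject H₀ | H₀ true) = P(Y ≥ 3 | p = 3/20), Y ~ Binomial(9, 3/20).
α = 1 − P(Y ≤ 2) = 1 − 27492691091/32000000000 = 4507308909/32000000000.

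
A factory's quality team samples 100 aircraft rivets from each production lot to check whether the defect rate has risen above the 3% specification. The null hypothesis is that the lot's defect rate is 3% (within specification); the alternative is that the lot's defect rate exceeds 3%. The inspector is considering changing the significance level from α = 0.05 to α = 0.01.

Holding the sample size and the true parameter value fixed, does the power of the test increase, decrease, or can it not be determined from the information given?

A smaller α moves the rejection region further into the tail. With the alternative true, more outcomes now fall outside the rejection region, so failing to reject becomes more likely.
Since power = 1 − β and β increases, power decreases.

It decreases.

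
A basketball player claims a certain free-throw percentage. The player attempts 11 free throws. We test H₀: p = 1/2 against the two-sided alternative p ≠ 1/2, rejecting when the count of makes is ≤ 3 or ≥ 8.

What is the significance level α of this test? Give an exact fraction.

29/128

The significance level is the null-hypothesis probability of the rejection region {≤3} ∪ {≥8}.
By symmetry, α = 2·P(Y ≤ 3) = 2·(1 + 11 + 55 + 165)/2048 = 464/2048 = 29/128.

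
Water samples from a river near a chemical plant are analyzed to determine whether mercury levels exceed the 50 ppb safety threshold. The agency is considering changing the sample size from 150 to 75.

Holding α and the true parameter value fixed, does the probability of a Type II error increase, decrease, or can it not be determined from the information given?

With less data the test statistic is noisier; under Ha, more outcomes land inside the acceptance region.

It increases.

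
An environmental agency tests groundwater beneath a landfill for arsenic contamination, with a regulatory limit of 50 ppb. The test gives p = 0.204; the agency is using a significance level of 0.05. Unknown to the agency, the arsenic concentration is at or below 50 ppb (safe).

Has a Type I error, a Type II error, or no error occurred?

The conventional null hypothesis is that the arsenic concentration is at or below 50 ppb (safe).
Since p = 0.204 ≥ α = 0.05, H₀ is not rejected.
H₀ is true (actually the arsenic concentration is at or below 50 ppb (safe)).
The decision matches the true state — no error.

No error (correct decision).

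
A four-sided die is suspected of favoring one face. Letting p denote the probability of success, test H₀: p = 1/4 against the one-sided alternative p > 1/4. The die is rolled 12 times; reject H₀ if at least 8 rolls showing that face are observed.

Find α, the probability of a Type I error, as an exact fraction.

Under H₀, K ~ Binomial(12, 1/4), and α = P(K ≥ 8).
Summing C(12,j)(1/4)^j(3/4)^{12−j} for j = 8,…,12 gives 23333/8388608.

23333/8388608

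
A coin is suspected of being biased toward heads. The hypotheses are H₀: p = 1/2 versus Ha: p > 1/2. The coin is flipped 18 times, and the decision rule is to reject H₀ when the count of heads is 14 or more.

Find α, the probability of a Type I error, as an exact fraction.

253/16384

Under H₀, S ~ Binomial(18, 1/2), and α = P(S ≥ 14).
P(S ≥ 14) = [C(18,14) + C(18,15) + C(18,16) + C(18,17) + C(18,18)] / 2^18 = (3060 + 816 + 153 + 18 + 1) / 262144 = 4048/262144 = 253/16384.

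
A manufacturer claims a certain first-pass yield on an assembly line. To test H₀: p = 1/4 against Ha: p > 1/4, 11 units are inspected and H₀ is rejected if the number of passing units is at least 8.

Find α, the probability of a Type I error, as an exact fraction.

Under H₀, S ~ Binomial(11, 1/4), and α = P(S ≥ 8).
P(S ≥ 8) = Σ_{j=8}^{11} C(11,j)·(1/4)^j·(3/4)^{11-j} = 623/524288.

623/524288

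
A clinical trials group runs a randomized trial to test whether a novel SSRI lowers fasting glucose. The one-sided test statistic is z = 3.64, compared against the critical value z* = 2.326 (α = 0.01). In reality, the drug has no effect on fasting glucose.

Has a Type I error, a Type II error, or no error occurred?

The conventional null hypothesis is that the drug has no effect on fasting glucose.
Since z = 3.64 > z* = 2.326, H₀ is rejected.
H₀ is true (actually the drug has no effect on fasting glucose).
Rejecting a true H₀ is a Type I error.

Type I error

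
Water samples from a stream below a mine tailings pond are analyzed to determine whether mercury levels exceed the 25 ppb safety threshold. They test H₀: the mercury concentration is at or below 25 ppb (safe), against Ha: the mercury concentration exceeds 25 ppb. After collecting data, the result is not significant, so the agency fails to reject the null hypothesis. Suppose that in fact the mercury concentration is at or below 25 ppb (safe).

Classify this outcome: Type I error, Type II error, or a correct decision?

The test retained a true H₀ — the decision matches the true state.

Neither — the decision is correct.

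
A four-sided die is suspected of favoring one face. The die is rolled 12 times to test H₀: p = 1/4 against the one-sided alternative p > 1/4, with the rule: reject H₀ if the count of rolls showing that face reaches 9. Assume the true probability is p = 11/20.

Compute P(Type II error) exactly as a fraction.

Under the alternative p = 11/20, Y ~ Binomial(12, 11/20); β is the probability the test does not reject, P(Y < 9).
Summing C(12,j)·(11/20)^j·(9/20)^{12-j} for j = 0..8 gives 709043757719553/819200000000000.

709043757719553/819200000000000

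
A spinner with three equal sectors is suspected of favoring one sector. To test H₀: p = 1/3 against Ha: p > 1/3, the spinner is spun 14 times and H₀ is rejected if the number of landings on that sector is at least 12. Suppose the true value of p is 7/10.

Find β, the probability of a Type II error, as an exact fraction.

41958212136219/50000000000000

A Type II error is failing to reject when Ha holds: with p = 7/10, β = P(S ≤ 11).
Summing C(14,j)·(7/10)^j·(3/10)^{14-j} for j = 0..11 gives 41958212136219/50000000000000.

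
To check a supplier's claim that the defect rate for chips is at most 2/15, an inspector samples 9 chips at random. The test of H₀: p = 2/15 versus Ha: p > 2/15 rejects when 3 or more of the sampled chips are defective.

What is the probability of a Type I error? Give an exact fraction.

4119920576/38443359375

The significance level is the probability, assuming p = 2/15, of seeing 3 or more defectives in 9 draws.
Computing the lower-tail complement: 1 − 34323438799/38443359375 = 4119920576/38443359375.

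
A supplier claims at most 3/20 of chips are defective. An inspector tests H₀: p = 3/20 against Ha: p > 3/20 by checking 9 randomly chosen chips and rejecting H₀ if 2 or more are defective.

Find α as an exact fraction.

Under H₀, Y ~ Binomial(9, 3/20); the Type I error rate is P(Y ≥ 2).
Via the complement, α = 1 − Σ_{j=0}^{1} C(9,j)(3/20)^j(17/20)^{9-j} = 51266668149/128000000000.

51266668149/128000000000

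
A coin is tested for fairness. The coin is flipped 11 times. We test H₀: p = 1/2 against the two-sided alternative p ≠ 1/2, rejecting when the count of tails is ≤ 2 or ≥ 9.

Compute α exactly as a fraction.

Under H₀, K ~ Binomial(11, 1/2); α is the probability of landing in either tail, P(K ≤ 2) + P(K ≥ 9).
Each tail has probability (1 + 11 + 55)/2048; doubling gives α = 134/2048 = 67/1024.

67/1024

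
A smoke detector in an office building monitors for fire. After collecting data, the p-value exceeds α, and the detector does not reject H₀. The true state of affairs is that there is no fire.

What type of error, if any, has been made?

The conventional null hypothesis here is that there is no fire.
The test retained a true H₀ — the decision matches the true state.

Neither — the decision is correct.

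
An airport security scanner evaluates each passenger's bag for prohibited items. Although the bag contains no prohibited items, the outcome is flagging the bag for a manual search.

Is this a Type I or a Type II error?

Type I error

The null hypothesis here is that the bag contains no prohibited items.
'Flagging the bag for a manual search' corresponds to rejecting H₀.
H₀ was rejected but H₀ is true — a Type I error (false positive).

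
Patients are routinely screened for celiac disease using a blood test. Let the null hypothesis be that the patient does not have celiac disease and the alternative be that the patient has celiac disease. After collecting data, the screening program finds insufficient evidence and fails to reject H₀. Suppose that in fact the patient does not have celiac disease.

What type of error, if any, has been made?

Neither — the decision is correct.

The test retained a true H₀ — the decision matches the true state.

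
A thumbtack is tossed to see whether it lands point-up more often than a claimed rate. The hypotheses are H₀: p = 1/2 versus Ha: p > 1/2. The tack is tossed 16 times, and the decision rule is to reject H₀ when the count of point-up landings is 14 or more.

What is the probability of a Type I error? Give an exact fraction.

α = P(reject H₀ | H₀ true) = P(S ≥ 14 | p = 1/2), with S ~ Binomial(16, 1/2).
P(S ≥ 14) = [C(16,14) + C(16,15) + C(16,16)] / 2^16 = (120 + 16 + 1) / 65536 = 137/65536.

137/65536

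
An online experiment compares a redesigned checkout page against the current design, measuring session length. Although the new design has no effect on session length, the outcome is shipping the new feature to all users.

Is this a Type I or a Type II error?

Type I error

The null hypothesis here is that the new design has no effect on session length.
'Shipping the new feature to all users' corresponds to rejecting H₀.
H₀ was rejected but H₀ is true — a Type I error (false positive).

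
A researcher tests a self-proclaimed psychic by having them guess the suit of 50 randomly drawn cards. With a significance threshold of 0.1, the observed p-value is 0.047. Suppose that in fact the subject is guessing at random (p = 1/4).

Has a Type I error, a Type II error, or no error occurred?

Type I error

The conventional null hypothesis is that the subject is guessing at random (p = 1/4).
Since p = 0.047 < α = 0.1, H₀ is rejected.
H₀ is true (actually the subject is guessing at random (p = 1/4)).
Rejecting a true H₀ is a Type I error.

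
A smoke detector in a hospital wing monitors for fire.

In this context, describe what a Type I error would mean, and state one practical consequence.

A Type I error would mean concluding that there is a fire when in fact there is no fire. Consequence: the building is evacuated for a false alarm, disrupting work.

With the conventional null hypothesis that there is no fire:
A Type I error is rejecting H₀ when H₀ is true.
Here that means sounding the alarm and evacuating the building when actually there is no fire.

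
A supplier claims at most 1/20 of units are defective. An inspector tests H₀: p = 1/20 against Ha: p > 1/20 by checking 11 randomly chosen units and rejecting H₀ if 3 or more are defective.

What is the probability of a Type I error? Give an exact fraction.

Under H₀, S ~ Binomial(11, 1/20); the Type I error rate is P(S ≥ 3).
Computing the lower-tail complement: 1 − 322687697779/327680000000 = 4992302221/327680000000.

4992302221/327680000000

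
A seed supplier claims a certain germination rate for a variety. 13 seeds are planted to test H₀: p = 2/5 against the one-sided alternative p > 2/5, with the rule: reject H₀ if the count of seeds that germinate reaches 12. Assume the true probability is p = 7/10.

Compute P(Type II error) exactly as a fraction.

4681650394377/5000000000000

Under the alternative p = 7/10, S ~ Binomial(13, 7/10); β is the probability the test does not reject, P(S < 12).
Summing C(13,j)·(7/10)^j·(3/10)^{13-j} for j = 0..11 gives 4681650394377/5000000000000.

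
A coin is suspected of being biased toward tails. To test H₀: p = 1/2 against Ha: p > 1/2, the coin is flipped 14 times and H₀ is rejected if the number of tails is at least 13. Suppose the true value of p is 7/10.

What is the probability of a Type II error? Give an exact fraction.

95252438490057/100000000000000

β = P(fail to reject H₀ | Ha true) = P(K ≤ 12 | p = 7/10), K ~ Binomial(14, 7/10).
Equivalently, β = 1 − P(K ≥ 13) = 95252438490057/100000000000000.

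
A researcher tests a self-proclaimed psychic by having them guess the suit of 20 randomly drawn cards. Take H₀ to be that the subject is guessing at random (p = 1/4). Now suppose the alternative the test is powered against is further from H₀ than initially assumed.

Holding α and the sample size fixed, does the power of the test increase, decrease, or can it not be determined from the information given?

It increases.

A bigger departure from H₀ is easier for the test to detect, so it fails to reject less often.
Since power = 1 − β and β decreases, power increases.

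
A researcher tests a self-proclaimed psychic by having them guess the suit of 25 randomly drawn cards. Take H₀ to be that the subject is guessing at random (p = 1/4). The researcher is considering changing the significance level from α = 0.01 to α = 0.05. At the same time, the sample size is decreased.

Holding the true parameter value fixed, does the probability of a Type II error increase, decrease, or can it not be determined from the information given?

The first change alone would make β decrease; the second alone would make β increase. Which effect dominates depends on the magnitudes, which are not given.

Cannot be determined from the information given.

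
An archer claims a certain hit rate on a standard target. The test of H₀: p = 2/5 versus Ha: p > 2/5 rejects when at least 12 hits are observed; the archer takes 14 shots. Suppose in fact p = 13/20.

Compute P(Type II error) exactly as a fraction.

Under the alternative p = 13/20, S ~ Binomial(14, 13/20); β is the probability the test does not reject, P(S < 12).
Summing C(14,j)·(13/20)^j·(7/20)^{14-j} for j = 0..11 gives 750447350803558569/819200000000000000.

750447350803558569/819200000000000000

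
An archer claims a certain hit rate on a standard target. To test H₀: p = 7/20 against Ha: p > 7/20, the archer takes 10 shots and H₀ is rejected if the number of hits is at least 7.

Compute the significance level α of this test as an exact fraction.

α = P(reject H₀ | H₀ true) = P(Y ≥ 7 | p = 7/20), with Y ~ Binomial(10, 7/20).
P(Y ≥ 7) = Σ_{j=7}^{10} C(10,j)·(7/20)^j·(13/20)^{10-j} = 66622158071/2560000000000.

66622158071/2560000000000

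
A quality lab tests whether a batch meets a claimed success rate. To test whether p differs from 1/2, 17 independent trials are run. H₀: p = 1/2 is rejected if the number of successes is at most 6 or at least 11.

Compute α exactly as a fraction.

The significance level is the null-hypothesis probability of the rejection region {≤6} ∪ {≥11}.
The two tails are symmetric, so α = 2·(1 + 17 + 136 + 680 + 2380 + 6188 + 12376)/2^17 = 43556/131072 = 10889/32768.

10889/32768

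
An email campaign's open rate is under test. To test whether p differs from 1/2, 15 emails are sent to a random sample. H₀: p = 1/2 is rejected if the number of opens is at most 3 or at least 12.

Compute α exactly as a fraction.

9/256

Under H₀, S ~ Binomial(15, 1/2); α is the probability of landing in either tail, P(S ≤ 3) + P(S ≥ 12).
Each tail has probability (1 + 15 + 105 + 455)/32768; doubling gives α = 1152/32768 = 9/256.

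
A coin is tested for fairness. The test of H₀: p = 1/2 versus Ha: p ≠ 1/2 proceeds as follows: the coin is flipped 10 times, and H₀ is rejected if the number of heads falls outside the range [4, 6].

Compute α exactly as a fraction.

11/32

Under H₀, Y ~ Binomial(10, 1/2); α is the probability of landing in either tail, P(Y ≤ 3) + P(Y ≥ 7).
Each tail has probability (1 + 10 + 45 + 120)/1024; doubling gives α = 352/1024 = 11/32.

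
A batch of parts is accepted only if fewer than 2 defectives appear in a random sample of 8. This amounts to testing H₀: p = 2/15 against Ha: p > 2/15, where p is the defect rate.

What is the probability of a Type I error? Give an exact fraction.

743183632/2562890625

α = P(reject H₀ | H₀ true) = P(X ≥ 2 | p = 2/15), X ~ Binomial(8, 2/15).
Via the complement, α = 1 − Σ_{j=0}^{1} C(8,j)(2/15)^j(13/15)^{8-j} = 743183632/2562890625.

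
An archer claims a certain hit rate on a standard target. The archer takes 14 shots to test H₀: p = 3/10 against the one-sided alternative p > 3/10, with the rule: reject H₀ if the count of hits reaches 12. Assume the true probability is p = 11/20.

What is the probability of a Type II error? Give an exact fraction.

β = P(fail to reject H₀ | Ha true) = P(S ≤ 11 | p = 11/20), S ~ Binomial(14, 11/20).
Summing C(14,j)·(11/20)^j·(9/20)^{14-j} for j = 0..11 gives 805268516435735481/819200000000000000.

805268516435735481/819200000000000000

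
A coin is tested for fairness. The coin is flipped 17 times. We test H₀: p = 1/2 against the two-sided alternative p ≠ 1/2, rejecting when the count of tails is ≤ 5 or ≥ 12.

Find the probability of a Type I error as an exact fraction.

α = P(S ≤ 5 or S ≥ 12 | p = 1/2), S ~ Binomial(17, 1/2).
By symmetry, α = 2·P(S ≤ 5) = 2·(1 + 17 + 136 + 680 + 2380 + 6188)/131072 = 18804/131072 = 4701/32768.

4701/32768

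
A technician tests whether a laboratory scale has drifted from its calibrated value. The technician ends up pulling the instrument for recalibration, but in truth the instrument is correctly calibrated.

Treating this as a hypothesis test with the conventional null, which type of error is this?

Type I error

The null hypothesis here is that the instrument is correctly calibrated.
'Pulling the instrument for recalibration' corresponds to rejecting H₀.
H₀ was rejected but H₀ is true — a Type I error (false positive).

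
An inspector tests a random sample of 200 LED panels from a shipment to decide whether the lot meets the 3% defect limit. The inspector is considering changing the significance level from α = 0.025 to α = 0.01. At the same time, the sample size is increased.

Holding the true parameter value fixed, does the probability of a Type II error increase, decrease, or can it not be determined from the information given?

Cannot be determined from the information given.

The first change alone would make β increase; the second alone would make β decrease. Which effect dominates depends on the magnitudes, which are not given.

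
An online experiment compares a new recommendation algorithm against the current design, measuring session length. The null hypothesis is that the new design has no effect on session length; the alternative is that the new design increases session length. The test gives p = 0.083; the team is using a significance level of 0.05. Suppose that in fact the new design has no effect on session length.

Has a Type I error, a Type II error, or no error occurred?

Since p = 0.083 ≥ α = 0.05, H₀ is not rejected.
H₀ is true (actually the new design has no effect on session length).
The decision matches the true state — no error.

Neither — the decision is correct.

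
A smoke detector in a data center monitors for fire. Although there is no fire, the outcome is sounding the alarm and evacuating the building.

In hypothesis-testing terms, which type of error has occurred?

Type I error

The null hypothesis here is that there is no fire.
'Sounding the alarm and evacuating the building' corresponds to rejecting H₀.
H₀ was rejected but H₀ is true — a Type I error (false positive).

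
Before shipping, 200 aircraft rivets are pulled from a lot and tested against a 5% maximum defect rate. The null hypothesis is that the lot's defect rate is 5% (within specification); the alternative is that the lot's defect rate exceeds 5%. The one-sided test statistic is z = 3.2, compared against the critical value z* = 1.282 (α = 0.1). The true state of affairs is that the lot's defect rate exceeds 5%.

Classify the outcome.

Since z = 3.2 > z* = 1.282, H₀ is rejected.
H₀ is false (actually the lot's defect rate exceeds 5%).
The decision matches the true state — no error.

Neither — the decision is correct.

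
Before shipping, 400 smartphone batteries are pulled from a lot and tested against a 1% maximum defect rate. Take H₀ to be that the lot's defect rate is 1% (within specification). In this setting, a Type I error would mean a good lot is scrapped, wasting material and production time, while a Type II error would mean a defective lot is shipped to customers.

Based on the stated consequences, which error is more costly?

The Type II consequence (a defective lot is shipped to customers) is more severe than the Type I consequence (a good lot is scrapped, wasting material and production time).

Type II error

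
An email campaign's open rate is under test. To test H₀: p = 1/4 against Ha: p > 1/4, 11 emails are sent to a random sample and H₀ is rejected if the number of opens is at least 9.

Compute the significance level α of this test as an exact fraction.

529/4194304

Under H₀, X ~ Binomial(11, 1/4), and α = P(X ≥ 9).
Adding the binomial terms for j = 9 through 11 with p = 1/4 yields 529/4194304.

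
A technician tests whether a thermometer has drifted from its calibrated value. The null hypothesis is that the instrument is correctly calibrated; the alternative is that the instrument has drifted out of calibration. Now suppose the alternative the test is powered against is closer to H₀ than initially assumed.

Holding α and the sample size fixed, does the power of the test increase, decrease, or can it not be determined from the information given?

When the true parameter is near the null value, the test has a harder time distinguishing Ha from H₀.
Since power = 1 − β and β increases, power decreases.

It decreases.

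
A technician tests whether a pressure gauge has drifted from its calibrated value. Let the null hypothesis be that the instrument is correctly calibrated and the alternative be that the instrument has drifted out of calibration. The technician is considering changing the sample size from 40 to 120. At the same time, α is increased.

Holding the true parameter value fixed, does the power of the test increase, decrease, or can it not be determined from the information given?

A larger sample reduces the standard error, pulling the sampling distribution under Ha further from the non-rejection region. With a larger α the critical value moves toward the center, so more of the Ha sampling distribution lies in the rejection region. Both changes push β in the same direction.
Since power = 1 − β and β decreases, power increases.

It increases.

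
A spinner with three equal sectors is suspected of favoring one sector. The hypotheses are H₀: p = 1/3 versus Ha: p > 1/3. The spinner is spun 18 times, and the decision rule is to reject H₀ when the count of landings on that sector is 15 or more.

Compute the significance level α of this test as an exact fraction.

α = P(reject H₀ | H₀ true) = P(X ≥ 15 | p = 1/3), with X ~ Binomial(18, 1/3).
Summing C(18,j)(1/3)^j(2/3)^{18−j} for j = 15,…,18 gives 7177/387420489.

7177/387420489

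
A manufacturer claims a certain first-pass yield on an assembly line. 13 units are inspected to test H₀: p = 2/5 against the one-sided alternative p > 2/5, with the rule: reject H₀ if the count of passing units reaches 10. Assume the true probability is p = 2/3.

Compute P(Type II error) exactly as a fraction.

1080275/1594323

A Type II error is failing to reject when Ha holds: with p = 2/3, β = P(K ≤ 9).
Adding the binomial probabilities P(K=0)+…+P(K=9) at p = 2/3 gives 1080275/1594323.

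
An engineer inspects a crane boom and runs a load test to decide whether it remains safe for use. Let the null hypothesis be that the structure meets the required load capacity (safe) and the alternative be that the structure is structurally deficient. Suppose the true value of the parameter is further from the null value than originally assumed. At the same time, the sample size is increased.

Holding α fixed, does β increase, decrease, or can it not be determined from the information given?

It decreases.

A bigger departure from H₀ is easier for the test to detect, so it fails to reject less often. More data shrinks sampling variability; the test statistic under Ha concentrates further from the null value, making rejection more likely. Both changes push β in the same direction.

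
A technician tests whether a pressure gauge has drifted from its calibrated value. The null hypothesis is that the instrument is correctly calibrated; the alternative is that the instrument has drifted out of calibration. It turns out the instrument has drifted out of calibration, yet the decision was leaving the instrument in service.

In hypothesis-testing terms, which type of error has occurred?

Type II error

'Leaving the instrument in service' corresponds to failing to reject H₀.
H₀ was not rejected but H₀ is false — a Type II error (false negative).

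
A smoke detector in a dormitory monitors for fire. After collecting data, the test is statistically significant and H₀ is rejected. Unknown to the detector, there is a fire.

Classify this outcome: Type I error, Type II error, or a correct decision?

No error (correct decision).

The conventional null hypothesis here is that there is no fire.
The test rejected a false H₀ — the decision matches the true state.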